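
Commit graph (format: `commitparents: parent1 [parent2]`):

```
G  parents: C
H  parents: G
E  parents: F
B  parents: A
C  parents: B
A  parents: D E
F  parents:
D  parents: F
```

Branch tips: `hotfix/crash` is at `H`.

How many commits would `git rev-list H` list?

Walking parent pointers from H: reachable set = {A, B, C, D, E, F, G, H}.
That is 8 commits.

8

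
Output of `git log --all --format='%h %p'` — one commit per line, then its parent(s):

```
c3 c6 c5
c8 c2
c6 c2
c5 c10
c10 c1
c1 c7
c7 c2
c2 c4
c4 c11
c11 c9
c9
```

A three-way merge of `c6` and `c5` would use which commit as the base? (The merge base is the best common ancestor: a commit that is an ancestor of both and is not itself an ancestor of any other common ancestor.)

Ancestors of c6: {c11, c2, c4, c6, c9}.
Ancestors of c5: {c1, c10, c11, c2, c4, c5, c7, c9}.
Common ancestors: {c11, c2, c4, c9}.
Among these, c2 is not an ancestor of any other common ancestor — it is the merge base.

c2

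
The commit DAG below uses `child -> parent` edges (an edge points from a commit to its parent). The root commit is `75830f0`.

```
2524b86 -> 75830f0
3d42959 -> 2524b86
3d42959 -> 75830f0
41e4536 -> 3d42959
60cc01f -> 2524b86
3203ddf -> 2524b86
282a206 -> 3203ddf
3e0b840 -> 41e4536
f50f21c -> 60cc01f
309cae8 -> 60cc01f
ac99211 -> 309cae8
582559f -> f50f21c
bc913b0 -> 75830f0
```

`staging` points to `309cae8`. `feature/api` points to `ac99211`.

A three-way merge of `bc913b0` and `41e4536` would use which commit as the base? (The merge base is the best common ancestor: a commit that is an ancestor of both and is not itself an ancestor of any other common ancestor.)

Ancestors of bc913b0: {75830f0, bc913b0}.
Ancestors of 41e4536: {2524b86, 3d42959, 41e4536, 75830f0}.
Common ancestors: {75830f0}.
The only common ancestor is 75830f0, so it is the merge base.

75830f0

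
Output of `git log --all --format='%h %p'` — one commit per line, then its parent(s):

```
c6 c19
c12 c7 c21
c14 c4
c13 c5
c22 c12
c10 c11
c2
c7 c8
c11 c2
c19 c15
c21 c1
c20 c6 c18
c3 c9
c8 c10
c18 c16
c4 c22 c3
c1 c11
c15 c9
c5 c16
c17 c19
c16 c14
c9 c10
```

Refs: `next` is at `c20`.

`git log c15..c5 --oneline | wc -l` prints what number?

Reachable from c5: {c1, c10, c11, c12, c14, c16, c2, c21, c22, c3, c4, c5, c7, c8, c9}.
Reachable from c15: {c10, c11, c15, c2, c9}.
In c5's history but not c15's: {c1, c12, c14, c16, c21, c22, c3, c4, c5, c7, c8} — 11 commits.

11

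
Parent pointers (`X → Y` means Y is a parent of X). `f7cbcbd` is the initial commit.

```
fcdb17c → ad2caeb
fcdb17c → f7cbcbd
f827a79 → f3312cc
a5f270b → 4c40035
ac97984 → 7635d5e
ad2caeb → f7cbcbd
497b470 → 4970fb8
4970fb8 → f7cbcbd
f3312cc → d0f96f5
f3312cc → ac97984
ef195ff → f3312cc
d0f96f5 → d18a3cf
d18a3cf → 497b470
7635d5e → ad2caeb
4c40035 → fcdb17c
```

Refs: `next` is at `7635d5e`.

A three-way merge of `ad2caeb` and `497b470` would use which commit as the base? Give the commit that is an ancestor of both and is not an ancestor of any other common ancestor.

Ancestors of ad2caeb: {ad2caeb, f7cbcbd}.
Ancestors of 497b470: {4970fb8, 497b470, f7cbcbd}.
Common ancestors: {f7cbcbd}.
The only common ancestor is f7cbcbd, so it is the merge base.

f7cbcbd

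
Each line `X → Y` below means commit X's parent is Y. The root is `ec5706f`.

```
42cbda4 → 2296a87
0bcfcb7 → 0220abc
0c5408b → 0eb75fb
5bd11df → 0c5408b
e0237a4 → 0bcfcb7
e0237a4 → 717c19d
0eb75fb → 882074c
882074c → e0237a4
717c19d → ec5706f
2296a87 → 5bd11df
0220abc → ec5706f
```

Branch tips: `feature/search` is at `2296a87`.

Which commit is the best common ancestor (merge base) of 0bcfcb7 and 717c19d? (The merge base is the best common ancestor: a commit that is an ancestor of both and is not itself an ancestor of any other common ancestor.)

Ancestors of 0bcfcb7: {0220abc, 0bcfcb7, ec5706f}.
Ancestors of 717c19d: {717c19d, ec5706f}.
Common ancestors: {ec5706f}.
The only common ancestor is ec5706f, so it is the merge base.

ec5706f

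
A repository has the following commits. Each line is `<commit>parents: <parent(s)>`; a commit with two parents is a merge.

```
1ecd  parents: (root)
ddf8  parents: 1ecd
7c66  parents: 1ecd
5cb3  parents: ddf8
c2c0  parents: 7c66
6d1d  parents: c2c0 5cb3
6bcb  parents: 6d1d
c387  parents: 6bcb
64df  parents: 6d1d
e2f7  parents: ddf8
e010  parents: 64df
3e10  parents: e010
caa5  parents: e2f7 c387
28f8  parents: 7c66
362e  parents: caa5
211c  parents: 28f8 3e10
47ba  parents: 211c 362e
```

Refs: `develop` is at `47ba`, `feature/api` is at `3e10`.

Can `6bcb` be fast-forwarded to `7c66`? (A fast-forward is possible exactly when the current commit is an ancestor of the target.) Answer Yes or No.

A fast-forward from 6bcb to 7c66 is possible iff 6bcb is an ancestor of 7c66.
Ancestors of 7c66: {1ecd, 7c66}.
6bcb is not among them, so fast-forward is not possible.

No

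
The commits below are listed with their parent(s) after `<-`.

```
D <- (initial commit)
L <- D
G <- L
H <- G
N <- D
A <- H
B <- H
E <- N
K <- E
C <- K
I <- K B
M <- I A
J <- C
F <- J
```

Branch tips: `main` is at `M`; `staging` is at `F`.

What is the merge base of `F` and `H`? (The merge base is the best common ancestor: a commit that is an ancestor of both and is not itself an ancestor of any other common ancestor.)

Ancestors of F: {C, D, E, F, J, K, N}.
Ancestors of H: {D, G, H, L}.
Common ancestors: {D}.
The only common ancestor is D, so it is the merge base.

D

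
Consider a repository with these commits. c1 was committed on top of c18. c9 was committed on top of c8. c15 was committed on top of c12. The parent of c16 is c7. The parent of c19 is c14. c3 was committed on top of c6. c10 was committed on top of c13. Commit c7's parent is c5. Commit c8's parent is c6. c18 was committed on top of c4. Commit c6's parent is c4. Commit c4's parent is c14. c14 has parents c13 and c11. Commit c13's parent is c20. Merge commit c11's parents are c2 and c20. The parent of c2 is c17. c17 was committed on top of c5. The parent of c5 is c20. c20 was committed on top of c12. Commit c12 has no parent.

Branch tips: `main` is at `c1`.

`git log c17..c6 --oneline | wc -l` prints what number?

6

Reachable from c6: {c11, c12, c13, c14, c17, c2, c20, c4, c5, c6}.
Reachable from c17: {c12, c17, c20, c5}.
In c6's history but not c17's: {c11, c13, c14, c2, c4, c6} — 6 commits.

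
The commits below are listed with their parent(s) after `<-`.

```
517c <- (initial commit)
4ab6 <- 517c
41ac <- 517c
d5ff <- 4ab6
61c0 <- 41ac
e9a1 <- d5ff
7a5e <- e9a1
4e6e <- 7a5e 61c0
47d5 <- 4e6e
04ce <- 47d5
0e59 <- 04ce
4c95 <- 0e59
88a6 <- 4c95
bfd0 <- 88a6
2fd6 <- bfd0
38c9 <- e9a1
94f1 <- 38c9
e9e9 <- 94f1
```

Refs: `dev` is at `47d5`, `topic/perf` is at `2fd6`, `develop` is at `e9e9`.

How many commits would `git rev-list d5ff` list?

Walking parent pointers from d5ff: reachable set = {4ab6, 517c, d5ff}.
That is 3 commits.

3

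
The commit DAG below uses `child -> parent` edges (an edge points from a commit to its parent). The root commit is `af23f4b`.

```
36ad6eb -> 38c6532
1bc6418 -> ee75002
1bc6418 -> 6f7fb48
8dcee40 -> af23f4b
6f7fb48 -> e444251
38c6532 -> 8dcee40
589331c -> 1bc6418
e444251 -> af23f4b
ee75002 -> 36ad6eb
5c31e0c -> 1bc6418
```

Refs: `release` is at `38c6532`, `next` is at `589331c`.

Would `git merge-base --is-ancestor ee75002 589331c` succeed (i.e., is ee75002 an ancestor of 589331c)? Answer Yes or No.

Ancestors of 589331c (commits reachable by following parents): {1bc6418, 36ad6eb, 38c6532, 589331c, 6f7fb48, 8dcee40, af23f4b, e444251, ee75002}.
ee75002 is in that set, so it is an ancestor of 589331c.

Yes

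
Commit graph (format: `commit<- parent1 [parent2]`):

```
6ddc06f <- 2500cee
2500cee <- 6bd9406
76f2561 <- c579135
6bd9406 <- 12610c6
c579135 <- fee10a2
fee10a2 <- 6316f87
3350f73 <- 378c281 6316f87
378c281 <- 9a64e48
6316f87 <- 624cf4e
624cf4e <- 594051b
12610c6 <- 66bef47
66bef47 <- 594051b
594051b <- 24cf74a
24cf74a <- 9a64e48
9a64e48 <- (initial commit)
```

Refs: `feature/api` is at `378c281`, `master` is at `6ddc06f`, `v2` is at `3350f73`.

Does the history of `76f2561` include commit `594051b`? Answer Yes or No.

Ancestors of 76f2561 (commits reachable by following parents): {24cf74a, 594051b, 624cf4e, 6316f87, 76f2561, 9a64e48, c579135, fee10a2}.
594051b is in that set, so it is an ancestor of 76f2561.

Yes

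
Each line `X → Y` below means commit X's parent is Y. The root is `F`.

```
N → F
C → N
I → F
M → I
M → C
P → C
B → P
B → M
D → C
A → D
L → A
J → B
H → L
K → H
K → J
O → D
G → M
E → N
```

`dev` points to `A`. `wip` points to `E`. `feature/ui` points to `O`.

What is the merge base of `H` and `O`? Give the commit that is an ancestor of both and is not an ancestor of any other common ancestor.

Ancestors of H: {A, C, D, F, H, L, N}.
Ancestors of O: {C, D, F, N, O}.
Common ancestors: {C, D, F, N}.
Among these, D is not an ancestor of any other common ancestor — it is the merge base.

D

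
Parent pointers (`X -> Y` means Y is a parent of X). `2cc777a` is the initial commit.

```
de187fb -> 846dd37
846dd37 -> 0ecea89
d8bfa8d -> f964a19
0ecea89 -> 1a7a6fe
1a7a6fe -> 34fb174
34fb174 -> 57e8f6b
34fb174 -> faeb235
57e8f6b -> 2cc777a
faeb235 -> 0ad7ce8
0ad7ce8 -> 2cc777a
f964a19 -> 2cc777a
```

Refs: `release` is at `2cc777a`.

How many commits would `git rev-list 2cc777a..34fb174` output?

Reachable from 34fb174: {0ad7ce8, 2cc777a, 34fb174, 57e8f6b, faeb235}.
Reachable from 2cc777a: {2cc777a}.
In 34fb174's history but not 2cc777a's: {0ad7ce8, 34fb174, 57e8f6b, faeb235} — 4 commits.

4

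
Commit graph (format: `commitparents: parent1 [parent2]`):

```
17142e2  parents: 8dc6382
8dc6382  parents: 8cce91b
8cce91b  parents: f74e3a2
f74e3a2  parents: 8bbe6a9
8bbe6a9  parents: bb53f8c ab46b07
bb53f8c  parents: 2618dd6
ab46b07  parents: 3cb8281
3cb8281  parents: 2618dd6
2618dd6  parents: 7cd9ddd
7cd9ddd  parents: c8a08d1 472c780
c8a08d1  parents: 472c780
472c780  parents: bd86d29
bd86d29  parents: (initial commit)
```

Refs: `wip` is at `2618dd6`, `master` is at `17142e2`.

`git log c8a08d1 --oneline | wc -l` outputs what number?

3

Walking parent pointers from c8a08d1: reachable set = {472c780, bd86d29, c8a08d1}.
That is 3 commits.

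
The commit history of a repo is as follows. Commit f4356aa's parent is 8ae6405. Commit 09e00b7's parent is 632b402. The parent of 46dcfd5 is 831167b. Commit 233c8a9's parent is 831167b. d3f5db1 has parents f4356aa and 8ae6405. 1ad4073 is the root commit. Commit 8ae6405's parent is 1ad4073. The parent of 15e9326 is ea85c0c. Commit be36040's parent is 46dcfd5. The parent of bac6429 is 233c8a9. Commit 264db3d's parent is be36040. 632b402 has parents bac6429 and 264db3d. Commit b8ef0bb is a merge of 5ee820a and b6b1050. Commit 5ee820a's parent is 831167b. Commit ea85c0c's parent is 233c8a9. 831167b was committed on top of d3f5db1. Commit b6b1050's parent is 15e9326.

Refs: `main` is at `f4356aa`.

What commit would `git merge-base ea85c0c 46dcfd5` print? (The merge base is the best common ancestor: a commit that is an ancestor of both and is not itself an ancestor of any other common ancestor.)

Ancestors of ea85c0c: {1ad4073, 233c8a9, 831167b, 8ae6405, d3f5db1, ea85c0c, f4356aa}.
Ancestors of 46dcfd5: {1ad4073, 46dcfd5, 831167b, 8ae6405, d3f5db1, f4356aa}.
Common ancestors: {1ad4073, 831167b, 8ae6405, d3f5db1, f4356aa}.
Among these, 831167b is not an ancestor of any other common ancestor — it is the merge base.

831167b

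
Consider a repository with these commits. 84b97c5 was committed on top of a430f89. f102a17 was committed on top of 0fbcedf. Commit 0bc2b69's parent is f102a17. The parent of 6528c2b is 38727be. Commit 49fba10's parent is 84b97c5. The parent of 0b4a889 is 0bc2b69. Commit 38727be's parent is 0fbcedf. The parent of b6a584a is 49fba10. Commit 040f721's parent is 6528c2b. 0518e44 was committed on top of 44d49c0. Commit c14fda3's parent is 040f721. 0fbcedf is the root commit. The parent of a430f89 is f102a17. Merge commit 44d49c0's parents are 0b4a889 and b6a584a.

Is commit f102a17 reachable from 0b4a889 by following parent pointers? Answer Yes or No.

Ancestors of 0b4a889 (commits reachable by following parents): {0b4a889, 0bc2b69, 0fbcedf, f102a17}.
f102a17 is in that set, so it is an ancestor of 0b4a889.

Yes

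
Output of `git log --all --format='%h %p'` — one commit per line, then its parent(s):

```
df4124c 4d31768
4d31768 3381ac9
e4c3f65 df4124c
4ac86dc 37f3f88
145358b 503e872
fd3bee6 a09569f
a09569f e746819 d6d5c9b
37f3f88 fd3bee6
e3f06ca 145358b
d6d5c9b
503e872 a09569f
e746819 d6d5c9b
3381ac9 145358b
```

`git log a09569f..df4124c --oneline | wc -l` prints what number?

5

Reachable from df4124c: {145358b, 3381ac9, 4d31768, 503e872, a09569f, d6d5c9b, df4124c, e746819}.
Reachable from a09569f: {a09569f, d6d5c9b, e746819}.
In df4124c's history but not a09569f's: {145358b, 3381ac9, 4d31768, 503e872, df4124c} — 5 commits.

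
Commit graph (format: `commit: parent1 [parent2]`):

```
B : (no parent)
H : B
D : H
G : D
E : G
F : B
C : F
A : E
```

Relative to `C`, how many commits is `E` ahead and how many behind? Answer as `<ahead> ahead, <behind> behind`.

4 ahead, 2 behind

Reachable from E: {B, D, E, G, H}.
Reachable from C: {B, C, F}.
Only in E's history (ahead): {D, E, G, H} — 4.
Only in C's history (behind): {C, F} — 2.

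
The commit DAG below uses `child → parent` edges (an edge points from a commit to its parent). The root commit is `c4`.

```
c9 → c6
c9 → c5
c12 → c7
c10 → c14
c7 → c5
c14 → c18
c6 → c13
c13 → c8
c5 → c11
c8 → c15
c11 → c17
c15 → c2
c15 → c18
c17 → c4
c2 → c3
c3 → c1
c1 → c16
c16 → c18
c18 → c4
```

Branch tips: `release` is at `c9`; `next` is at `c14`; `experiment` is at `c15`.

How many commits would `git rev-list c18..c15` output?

5

Reachable from c15: {c1, c15, c16, c18, c2, c3, c4}.
Reachable from c18: {c18, c4}.
In c15's history but not c18's: {c1, c15, c16, c2, c3} — 5 commits.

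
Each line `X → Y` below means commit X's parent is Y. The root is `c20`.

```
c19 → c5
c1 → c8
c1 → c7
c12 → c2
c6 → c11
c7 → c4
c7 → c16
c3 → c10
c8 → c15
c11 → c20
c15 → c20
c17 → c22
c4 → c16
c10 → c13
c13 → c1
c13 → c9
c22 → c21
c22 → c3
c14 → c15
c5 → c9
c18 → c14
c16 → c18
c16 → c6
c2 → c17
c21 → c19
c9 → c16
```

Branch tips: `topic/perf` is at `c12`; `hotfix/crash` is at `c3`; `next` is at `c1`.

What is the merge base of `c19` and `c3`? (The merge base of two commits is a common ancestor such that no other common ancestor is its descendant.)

c9

Ancestors of c19: {c11, c14, c15, c16, c18, c19, c20, c5, c6, c9}.
Ancestors of c3: {c1, c10, c11, c13, c14, c15, c16, c18, c20, c3, c4, c6, c7, c8, c9}.
Common ancestors: {c11, c14, c15, c16, c18, c20, c6, c9}.
Among these, c9 is not an ancestor of any other common ancestor — it is the merge base.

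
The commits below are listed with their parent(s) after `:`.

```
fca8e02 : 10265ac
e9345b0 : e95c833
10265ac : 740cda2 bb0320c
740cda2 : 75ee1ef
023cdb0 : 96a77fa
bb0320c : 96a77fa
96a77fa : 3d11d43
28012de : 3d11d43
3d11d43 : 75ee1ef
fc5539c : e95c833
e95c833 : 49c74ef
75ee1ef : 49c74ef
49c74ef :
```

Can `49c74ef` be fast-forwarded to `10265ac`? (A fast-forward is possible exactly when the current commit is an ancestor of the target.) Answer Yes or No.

A fast-forward from 49c74ef to 10265ac is possible iff 49c74ef is an ancestor of 10265ac.
Ancestors of 10265ac: {10265ac, 3d11d43, 49c74ef, 740cda2, 75ee1ef, 96a77fa, bb0320c}.
49c74ef is among them, so fast-forward is possible.

Yes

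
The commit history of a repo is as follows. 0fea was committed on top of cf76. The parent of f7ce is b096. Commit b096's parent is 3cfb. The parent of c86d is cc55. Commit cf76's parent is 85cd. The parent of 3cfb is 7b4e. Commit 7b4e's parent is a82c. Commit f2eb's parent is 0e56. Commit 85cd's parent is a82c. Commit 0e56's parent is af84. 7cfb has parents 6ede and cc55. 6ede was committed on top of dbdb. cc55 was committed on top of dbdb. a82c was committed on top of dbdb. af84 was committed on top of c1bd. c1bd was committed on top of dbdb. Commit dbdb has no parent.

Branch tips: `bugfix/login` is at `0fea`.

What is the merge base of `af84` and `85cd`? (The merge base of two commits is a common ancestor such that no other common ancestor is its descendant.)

Ancestors of af84: {af84, c1bd, dbdb}.
Ancestors of 85cd: {85cd, a82c, dbdb}.
Common ancestors: {dbdb}.
The only common ancestor is dbdb, so it is the merge base.

dbdb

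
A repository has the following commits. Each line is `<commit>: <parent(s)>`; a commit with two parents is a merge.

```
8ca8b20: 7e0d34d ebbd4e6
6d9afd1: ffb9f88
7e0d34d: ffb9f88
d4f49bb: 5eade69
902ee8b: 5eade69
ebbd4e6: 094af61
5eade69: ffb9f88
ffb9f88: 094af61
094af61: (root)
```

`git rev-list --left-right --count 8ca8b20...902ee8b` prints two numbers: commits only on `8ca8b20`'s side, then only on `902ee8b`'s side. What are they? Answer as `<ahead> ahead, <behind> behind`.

3 ahead, 2 behind

Reachable from 8ca8b20: {094af61, 7e0d34d, 8ca8b20, ebbd4e6, ffb9f88}.
Reachable from 902ee8b: {094af61, 5eade69, 902ee8b, ffb9f88}.
Only in 8ca8b20's history (ahead): {7e0d34d, 8ca8b20, ebbd4e6} — 3.
Only in 902ee8b's history (behind): {5eade69, 902ee8b} — 2.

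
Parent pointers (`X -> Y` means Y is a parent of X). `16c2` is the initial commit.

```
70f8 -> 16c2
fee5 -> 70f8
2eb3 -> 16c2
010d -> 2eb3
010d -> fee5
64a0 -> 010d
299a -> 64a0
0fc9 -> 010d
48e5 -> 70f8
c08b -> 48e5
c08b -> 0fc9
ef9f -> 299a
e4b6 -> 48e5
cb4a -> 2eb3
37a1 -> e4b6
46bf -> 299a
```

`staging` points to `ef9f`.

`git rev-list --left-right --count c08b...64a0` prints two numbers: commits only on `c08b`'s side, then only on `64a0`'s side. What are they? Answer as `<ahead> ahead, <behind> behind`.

Reachable from c08b: {010d, 0fc9, 16c2, 2eb3, 48e5, 70f8, c08b, fee5}.
Reachable from 64a0: {010d, 16c2, 2eb3, 64a0, 70f8, fee5}.
Only in c08b's history (ahead): {0fc9, 48e5, c08b} — 3.
Only in 64a0's history (behind): {64a0} — 1.

3 ahead, 1 behind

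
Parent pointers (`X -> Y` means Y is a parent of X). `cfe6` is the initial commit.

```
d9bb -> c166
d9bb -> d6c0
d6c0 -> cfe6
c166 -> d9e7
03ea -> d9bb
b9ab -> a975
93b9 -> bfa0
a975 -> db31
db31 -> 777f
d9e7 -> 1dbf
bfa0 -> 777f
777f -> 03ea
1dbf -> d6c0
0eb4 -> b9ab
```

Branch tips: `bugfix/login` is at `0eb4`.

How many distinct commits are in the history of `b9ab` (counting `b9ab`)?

11

Walking parent pointers from b9ab: reachable set = {03ea, 1dbf, 777f, a975, b9ab, c166, cfe6, d6c0, d9bb, d9e7, db31}.
That is 11 commits.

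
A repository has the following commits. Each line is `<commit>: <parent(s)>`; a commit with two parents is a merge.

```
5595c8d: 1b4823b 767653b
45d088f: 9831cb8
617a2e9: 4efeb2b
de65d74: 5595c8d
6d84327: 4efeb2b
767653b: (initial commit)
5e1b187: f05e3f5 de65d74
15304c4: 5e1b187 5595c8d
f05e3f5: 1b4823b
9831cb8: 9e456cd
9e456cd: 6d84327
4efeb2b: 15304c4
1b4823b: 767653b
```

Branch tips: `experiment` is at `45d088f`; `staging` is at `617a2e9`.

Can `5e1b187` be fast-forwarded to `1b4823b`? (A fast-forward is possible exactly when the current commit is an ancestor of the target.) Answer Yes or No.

A fast-forward from 5e1b187 to 1b4823b is possible iff 5e1b187 is an ancestor of 1b4823b.
Ancestors of 1b4823b: {1b4823b, 767653b}.
5e1b187 is not among them, so fast-forward is not possible.

No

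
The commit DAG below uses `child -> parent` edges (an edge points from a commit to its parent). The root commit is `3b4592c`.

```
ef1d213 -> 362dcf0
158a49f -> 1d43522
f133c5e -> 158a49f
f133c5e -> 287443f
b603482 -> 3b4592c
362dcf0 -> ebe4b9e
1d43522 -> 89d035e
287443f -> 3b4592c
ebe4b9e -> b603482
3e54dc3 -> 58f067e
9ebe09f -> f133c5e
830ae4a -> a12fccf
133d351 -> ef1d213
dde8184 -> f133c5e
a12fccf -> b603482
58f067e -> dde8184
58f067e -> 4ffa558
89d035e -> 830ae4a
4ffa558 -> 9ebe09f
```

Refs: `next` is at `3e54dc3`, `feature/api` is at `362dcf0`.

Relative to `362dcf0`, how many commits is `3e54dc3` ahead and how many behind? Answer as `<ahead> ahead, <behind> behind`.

12 ahead, 2 behind

Reachable from 3e54dc3: {158a49f, 1d43522, 287443f, 3b4592c, 3e54dc3, 4ffa558, 58f067e, 830ae4a, 89d035e, 9ebe09f, a12fccf, b603482, dde8184, f133c5e}.
Reachable from 362dcf0: {362dcf0, 3b4592c, b603482, ebe4b9e}.
Only in 3e54dc3's history (ahead): {158a49f, 1d43522, 287443f, 3e54dc3, 4ffa558, 58f067e, 830ae4a, 89d035e, 9ebe09f, a12fccf, dde8184, f133c5e} — 12.
Only in 362dcf0's history (behind): {362dcf0, ebe4b9e} — 2.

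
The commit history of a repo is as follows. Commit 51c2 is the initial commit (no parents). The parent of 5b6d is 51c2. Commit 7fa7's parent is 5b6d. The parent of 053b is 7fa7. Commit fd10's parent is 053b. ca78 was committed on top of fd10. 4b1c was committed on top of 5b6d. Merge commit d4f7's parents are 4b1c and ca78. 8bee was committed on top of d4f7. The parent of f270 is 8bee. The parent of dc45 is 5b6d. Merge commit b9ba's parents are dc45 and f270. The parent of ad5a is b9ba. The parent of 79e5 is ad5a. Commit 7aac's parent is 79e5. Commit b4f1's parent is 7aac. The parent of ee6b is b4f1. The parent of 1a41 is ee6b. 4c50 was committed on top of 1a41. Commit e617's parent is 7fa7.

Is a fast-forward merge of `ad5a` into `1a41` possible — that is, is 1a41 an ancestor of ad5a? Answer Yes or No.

A fast-forward from 1a41 to ad5a is possible iff 1a41 is an ancestor of ad5a.
Ancestors of ad5a: {053b, 4b1c, 51c2, 5b6d, 7fa7, 8bee, ad5a, b9ba, ca78, d4f7, dc45, f270, fd10}.
1a41 is not among them, so fast-forward is not possible.

No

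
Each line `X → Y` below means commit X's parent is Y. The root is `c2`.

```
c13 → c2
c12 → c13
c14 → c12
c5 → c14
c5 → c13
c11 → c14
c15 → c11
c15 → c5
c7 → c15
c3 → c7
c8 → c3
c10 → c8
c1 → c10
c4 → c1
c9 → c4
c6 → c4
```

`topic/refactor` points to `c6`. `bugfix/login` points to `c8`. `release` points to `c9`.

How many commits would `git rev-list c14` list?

4

Walking parent pointers from c14: reachable set = {c12, c13, c14, c2}.
That is 4 commits.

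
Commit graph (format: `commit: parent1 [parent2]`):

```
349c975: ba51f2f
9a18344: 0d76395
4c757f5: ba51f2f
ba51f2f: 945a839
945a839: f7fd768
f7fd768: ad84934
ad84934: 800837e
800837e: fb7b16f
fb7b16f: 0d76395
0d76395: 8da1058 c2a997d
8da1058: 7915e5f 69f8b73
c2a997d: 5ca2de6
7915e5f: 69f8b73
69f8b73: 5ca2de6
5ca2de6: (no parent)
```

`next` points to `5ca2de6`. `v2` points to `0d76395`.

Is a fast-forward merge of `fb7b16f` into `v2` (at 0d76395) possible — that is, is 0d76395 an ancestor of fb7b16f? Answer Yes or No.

Yes

A fast-forward from 0d76395 to fb7b16f is possible iff 0d76395 is an ancestor of fb7b16f.
Ancestors of fb7b16f: {0d76395, 5ca2de6, 69f8b73, 7915e5f, 8da1058, c2a997d, fb7b16f}.
0d76395 is among them, so fast-forward is possible.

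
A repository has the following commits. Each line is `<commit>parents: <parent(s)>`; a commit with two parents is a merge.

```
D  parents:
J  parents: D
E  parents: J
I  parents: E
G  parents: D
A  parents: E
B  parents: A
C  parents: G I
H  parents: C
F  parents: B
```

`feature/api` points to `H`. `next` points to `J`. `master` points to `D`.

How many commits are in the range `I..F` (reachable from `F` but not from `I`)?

3

Reachable from F: {A, B, D, E, F, J}.
Reachable from I: {D, E, I, J}.
In F's history but not I's: {A, B, F} — 3 commits.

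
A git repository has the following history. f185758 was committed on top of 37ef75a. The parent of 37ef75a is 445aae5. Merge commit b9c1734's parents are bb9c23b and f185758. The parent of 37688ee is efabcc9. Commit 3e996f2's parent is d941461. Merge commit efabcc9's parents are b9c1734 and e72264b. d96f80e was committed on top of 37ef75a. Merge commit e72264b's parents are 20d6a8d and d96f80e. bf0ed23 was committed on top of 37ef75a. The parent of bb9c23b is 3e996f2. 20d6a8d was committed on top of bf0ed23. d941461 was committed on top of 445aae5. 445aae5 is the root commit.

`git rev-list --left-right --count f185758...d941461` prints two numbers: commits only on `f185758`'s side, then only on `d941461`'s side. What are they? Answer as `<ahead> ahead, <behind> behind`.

2 ahead, 1 behind

Reachable from f185758: {37ef75a, 445aae5, f185758}.
Reachable from d941461: {445aae5, d941461}.
Only in f185758's history (ahead): {37ef75a, f185758} — 2.
Only in d941461's history (behind): {d941461} — 1.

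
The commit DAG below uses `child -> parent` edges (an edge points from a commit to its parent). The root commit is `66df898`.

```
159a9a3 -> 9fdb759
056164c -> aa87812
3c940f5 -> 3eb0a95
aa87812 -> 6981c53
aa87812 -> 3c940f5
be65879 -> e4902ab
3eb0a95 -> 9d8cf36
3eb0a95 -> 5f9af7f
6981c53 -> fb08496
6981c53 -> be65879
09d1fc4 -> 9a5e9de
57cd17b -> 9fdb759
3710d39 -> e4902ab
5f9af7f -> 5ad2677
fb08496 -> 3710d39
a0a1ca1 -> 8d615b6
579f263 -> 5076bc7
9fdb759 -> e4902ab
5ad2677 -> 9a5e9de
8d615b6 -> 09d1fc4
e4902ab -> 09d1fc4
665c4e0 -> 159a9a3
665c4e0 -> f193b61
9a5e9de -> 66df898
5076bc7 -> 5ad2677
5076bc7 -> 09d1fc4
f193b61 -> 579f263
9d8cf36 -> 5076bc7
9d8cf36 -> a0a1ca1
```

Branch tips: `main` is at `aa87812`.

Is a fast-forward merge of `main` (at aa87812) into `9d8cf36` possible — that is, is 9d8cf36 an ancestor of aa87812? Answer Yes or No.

A fast-forward from 9d8cf36 to aa87812 is possible iff 9d8cf36 is an ancestor of aa87812.
Ancestors of aa87812: {09d1fc4, 3710d39, 3c940f5, 3eb0a95, 5076bc7, 5ad2677, 5f9af7f, 66df898, 6981c53, 8d615b6, 9a5e9de, 9d8cf36, a0a1ca1, aa87812, be65879, e4902ab, fb08496}.
9d8cf36 is among them, so fast-forward is possible.

Yes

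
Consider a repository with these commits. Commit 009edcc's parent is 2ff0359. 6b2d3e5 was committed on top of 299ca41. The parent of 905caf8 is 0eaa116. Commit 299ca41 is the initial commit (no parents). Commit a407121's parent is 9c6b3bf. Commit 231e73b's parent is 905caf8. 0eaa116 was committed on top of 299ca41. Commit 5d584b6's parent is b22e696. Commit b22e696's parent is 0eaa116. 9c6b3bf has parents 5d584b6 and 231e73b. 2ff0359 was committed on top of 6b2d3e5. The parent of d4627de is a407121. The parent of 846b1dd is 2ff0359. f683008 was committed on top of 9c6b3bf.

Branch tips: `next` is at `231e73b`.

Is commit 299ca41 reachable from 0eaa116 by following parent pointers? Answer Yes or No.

Ancestors of 0eaa116 (commits reachable by following parents): {0eaa116, 299ca41}.
299ca41 is in that set, so it is an ancestor of 0eaa116.

Yes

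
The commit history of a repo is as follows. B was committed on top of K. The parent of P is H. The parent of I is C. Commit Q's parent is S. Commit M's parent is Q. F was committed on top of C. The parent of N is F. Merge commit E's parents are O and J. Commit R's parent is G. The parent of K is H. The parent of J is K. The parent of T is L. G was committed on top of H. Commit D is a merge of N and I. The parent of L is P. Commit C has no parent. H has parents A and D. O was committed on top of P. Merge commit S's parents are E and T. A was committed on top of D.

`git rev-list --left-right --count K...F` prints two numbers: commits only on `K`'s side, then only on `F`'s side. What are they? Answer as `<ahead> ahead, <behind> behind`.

6 ahead, 0 behind

Reachable from K: {A, C, D, F, H, I, K, N}.
Reachable from F: {C, F}.
Only in K's history (ahead): {A, D, H, I, K, N} — 6.
Only in F's history (behind): {} — 0.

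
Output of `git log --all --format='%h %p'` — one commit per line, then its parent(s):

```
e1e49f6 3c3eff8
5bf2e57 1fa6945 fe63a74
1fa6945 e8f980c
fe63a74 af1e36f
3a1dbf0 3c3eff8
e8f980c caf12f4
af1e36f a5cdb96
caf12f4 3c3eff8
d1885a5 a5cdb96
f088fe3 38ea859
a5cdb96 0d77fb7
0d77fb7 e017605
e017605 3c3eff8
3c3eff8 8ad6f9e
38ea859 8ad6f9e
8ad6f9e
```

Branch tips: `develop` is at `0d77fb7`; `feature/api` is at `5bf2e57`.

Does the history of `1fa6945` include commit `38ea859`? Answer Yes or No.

No

Ancestors of 1fa6945: {1fa6945, 3c3eff8, 8ad6f9e, caf12f4, e8f980c}.
38ea859 is not in that set, so it is not an ancestor of 1fa6945.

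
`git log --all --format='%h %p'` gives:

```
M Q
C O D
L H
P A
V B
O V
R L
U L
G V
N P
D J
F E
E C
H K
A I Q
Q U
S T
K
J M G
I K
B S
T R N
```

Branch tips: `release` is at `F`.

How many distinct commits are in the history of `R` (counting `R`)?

Walking parent pointers from R: reachable set = {H, K, L, R}.
That is 4 commits.

4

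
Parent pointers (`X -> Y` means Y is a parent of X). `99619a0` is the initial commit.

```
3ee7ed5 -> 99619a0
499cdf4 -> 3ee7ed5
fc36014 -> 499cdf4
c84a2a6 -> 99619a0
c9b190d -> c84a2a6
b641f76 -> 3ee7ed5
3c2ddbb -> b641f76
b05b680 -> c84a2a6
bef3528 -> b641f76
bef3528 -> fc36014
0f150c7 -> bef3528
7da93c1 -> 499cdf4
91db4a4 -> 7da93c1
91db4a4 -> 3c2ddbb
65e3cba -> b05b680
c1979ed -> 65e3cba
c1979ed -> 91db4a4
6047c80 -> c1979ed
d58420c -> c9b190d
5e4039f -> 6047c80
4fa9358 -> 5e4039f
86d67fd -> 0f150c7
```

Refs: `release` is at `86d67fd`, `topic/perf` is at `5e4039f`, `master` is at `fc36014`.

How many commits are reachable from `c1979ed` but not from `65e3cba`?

7

Reachable from c1979ed: {3c2ddbb, 3ee7ed5, 499cdf4, 65e3cba, 7da93c1, 91db4a4, 99619a0, b05b680, b641f76, c1979ed, c84a2a6}.
Reachable from 65e3cba: {65e3cba, 99619a0, b05b680, c84a2a6}.
In c1979ed's history but not 65e3cba's: {3c2ddbb, 3ee7ed5, 499cdf4, 7da93c1, 91db4a4, b641f76, c1979ed} — 7 commits.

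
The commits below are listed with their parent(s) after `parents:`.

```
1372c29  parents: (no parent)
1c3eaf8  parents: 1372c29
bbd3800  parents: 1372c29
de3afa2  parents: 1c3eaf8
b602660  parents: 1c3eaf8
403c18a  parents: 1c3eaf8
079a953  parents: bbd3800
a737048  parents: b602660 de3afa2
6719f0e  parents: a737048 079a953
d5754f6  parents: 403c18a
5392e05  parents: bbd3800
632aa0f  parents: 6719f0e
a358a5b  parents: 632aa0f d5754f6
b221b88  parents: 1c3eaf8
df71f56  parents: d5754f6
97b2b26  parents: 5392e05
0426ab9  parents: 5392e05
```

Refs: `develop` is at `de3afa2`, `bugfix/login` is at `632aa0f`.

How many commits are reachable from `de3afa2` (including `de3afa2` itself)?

3

Walking parent pointers from de3afa2: reachable set = {1372c29, 1c3eaf8, de3afa2}.
That is 3 commits.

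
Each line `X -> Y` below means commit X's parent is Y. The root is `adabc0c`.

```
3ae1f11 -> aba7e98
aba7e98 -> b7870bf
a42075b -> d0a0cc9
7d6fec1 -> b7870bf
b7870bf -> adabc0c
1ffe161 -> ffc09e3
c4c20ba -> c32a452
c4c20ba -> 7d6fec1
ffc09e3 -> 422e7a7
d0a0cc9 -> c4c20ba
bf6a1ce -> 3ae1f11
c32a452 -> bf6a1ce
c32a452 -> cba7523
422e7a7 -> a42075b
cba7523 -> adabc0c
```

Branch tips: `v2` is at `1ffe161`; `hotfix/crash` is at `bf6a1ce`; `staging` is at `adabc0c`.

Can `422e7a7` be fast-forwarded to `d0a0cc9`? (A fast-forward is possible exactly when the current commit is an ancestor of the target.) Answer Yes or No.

A fast-forward from 422e7a7 to d0a0cc9 is possible iff 422e7a7 is an ancestor of d0a0cc9.
Ancestors of d0a0cc9: {3ae1f11, 7d6fec1, aba7e98, adabc0c, b7870bf, bf6a1ce, c32a452, c4c20ba, cba7523, d0a0cc9}.
422e7a7 is not among them, so fast-forward is not possible.

No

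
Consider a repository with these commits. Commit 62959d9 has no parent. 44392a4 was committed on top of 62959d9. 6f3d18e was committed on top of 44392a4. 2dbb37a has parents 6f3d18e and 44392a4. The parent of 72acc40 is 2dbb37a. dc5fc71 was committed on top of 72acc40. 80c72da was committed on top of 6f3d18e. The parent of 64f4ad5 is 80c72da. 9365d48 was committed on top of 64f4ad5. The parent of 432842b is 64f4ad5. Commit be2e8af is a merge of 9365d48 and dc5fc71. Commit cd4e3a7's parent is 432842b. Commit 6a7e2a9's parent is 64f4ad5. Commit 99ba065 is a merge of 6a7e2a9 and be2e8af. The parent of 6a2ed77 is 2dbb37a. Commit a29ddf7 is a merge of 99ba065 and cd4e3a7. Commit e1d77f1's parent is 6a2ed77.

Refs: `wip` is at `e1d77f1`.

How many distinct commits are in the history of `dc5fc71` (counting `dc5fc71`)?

Walking parent pointers from dc5fc71: reachable set = {2dbb37a, 44392a4, 62959d9, 6f3d18e, 72acc40, dc5fc71}.
That is 6 commits.

6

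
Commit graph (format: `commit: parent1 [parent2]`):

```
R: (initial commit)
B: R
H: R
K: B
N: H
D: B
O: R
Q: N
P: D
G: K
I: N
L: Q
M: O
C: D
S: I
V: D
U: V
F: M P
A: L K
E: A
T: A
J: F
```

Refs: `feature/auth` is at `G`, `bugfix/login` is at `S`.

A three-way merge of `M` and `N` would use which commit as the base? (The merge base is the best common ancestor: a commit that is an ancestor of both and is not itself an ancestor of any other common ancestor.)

Ancestors of M: {M, O, R}.
Ancestors of N: {H, N, R}.
Common ancestors: {R}.
The only common ancestor is R, so it is the merge base.

R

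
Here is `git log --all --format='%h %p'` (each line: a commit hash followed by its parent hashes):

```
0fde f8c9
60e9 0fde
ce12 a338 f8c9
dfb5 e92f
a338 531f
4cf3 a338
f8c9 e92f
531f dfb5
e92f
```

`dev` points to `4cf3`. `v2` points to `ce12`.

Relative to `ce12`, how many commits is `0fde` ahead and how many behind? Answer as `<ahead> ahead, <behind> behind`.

1 ahead, 4 behind

Reachable from 0fde: {0fde, e92f, f8c9}.
Reachable from ce12: {531f, a338, ce12, dfb5, e92f, f8c9}.
Only in 0fde's history (ahead): {0fde} — 1.
Only in ce12's history (behind): {531f, a338, ce12, dfb5} — 4.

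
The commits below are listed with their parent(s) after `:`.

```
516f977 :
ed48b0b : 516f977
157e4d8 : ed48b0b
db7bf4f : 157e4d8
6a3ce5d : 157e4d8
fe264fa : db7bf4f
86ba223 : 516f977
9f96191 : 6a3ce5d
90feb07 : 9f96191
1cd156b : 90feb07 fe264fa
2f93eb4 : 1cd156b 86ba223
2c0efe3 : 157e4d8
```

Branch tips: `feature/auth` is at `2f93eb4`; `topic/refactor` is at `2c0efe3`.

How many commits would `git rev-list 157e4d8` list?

Walking parent pointers from 157e4d8: reachable set = {157e4d8, 516f977, ed48b0b}.
That is 3 commits.

3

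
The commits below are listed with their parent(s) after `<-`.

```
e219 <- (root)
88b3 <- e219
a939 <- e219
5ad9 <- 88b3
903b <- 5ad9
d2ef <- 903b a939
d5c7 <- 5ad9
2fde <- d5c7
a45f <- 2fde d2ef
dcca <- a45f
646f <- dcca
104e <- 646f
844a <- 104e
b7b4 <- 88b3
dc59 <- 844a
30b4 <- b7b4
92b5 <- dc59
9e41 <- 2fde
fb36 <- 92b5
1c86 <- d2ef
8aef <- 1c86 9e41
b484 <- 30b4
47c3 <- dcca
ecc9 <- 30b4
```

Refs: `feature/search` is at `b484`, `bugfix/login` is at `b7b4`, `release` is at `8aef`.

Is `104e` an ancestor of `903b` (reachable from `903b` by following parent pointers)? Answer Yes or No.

Ancestors of 903b: {5ad9, 88b3, 903b, e219}.
104e is not in that set, so it is not an ancestor of 903b.

No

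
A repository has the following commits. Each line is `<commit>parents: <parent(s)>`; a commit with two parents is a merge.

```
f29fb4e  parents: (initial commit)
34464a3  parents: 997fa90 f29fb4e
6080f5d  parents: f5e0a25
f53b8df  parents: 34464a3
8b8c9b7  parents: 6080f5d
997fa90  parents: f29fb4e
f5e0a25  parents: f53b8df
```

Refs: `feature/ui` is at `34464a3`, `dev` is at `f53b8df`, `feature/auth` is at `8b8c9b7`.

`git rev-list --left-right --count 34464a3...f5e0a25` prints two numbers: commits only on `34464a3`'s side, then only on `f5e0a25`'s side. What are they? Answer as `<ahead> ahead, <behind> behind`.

Reachable from 34464a3: {34464a3, 997fa90, f29fb4e}.
Reachable from f5e0a25: {34464a3, 997fa90, f29fb4e, f53b8df, f5e0a25}.
Only in 34464a3's history (ahead): {} — 0.
Only in f5e0a25's history (behind): {f53b8df, f5e0a25} — 2.

0 ahead, 2 behind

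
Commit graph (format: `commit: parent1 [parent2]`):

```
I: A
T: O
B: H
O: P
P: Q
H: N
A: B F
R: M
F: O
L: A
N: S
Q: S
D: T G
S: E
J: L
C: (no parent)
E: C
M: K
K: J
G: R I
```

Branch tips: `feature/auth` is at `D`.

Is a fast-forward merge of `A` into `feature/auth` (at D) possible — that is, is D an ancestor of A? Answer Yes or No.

A fast-forward from D to A is possible iff D is an ancestor of A.
Ancestors of A: {A, B, C, E, F, H, N, O, P, Q, S}.
D is not among them, so fast-forward is not possible.

No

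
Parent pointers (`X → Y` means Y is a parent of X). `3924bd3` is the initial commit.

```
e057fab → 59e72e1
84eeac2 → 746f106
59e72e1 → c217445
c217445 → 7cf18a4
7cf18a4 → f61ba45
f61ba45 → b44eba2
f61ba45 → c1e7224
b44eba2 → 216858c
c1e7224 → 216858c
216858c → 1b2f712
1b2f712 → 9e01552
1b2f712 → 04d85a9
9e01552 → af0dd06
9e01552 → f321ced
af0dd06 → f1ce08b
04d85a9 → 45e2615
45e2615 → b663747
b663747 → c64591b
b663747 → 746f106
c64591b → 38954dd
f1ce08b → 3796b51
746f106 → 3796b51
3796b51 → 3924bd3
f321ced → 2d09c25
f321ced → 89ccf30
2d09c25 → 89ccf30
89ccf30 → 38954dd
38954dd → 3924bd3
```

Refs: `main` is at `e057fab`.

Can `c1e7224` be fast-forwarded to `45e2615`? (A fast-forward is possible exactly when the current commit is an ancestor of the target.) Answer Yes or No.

No

A fast-forward from c1e7224 to 45e2615 is possible iff c1e7224 is an ancestor of 45e2615.
Ancestors of 45e2615: {3796b51, 38954dd, 3924bd3, 45e2615, 746f106, b663747, c64591b}.
c1e7224 is not among them, so fast-forward is not possible.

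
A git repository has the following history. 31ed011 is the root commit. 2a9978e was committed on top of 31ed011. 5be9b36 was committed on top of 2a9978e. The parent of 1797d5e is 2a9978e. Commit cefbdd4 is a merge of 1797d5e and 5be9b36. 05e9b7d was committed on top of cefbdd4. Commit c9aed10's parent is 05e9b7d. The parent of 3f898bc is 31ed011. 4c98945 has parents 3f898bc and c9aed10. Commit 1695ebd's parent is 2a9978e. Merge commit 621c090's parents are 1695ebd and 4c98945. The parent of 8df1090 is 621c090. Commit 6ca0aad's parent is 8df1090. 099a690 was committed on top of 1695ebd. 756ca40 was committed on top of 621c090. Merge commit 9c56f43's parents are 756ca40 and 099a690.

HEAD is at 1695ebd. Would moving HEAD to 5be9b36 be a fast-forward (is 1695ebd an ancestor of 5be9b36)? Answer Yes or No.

A fast-forward from 1695ebd to 5be9b36 is possible iff 1695ebd is an ancestor of 5be9b36.
Ancestors of 5be9b36: {2a9978e, 31ed011, 5be9b36}.
1695ebd is not among them, so fast-forward is not possible.

No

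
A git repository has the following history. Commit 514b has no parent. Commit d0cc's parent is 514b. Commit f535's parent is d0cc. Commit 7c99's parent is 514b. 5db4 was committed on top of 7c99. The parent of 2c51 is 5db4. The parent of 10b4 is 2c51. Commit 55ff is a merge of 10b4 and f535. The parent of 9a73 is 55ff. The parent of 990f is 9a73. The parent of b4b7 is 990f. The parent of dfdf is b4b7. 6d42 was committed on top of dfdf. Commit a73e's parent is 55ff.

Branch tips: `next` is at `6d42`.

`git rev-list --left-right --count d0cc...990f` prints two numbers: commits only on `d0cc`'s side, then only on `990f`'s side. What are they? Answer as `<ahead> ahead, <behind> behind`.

0 ahead, 8 behind

Reachable from d0cc: {514b, d0cc}.
Reachable from 990f: {10b4, 2c51, 514b, 55ff, 5db4, 7c99, 990f, 9a73, d0cc, f535}.
Only in d0cc's history (ahead): {} — 0.
Only in 990f's history (behind): {10b4, 2c51, 55ff, 5db4, 7c99, 990f, 9a73, f535} — 8.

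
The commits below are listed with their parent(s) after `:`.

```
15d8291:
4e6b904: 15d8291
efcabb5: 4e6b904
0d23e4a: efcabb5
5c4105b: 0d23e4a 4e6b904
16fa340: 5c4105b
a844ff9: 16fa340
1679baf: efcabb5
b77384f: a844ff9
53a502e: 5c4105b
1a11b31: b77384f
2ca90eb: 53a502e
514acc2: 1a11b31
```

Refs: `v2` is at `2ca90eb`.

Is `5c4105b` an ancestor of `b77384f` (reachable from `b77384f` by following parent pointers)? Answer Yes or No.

Ancestors of b77384f (commits reachable by following parents): {0d23e4a, 15d8291, 16fa340, 4e6b904, 5c4105b, a844ff9, b77384f, efcabb5}.
5c4105b is in that set, so it is an ancestor of b77384f.

Yes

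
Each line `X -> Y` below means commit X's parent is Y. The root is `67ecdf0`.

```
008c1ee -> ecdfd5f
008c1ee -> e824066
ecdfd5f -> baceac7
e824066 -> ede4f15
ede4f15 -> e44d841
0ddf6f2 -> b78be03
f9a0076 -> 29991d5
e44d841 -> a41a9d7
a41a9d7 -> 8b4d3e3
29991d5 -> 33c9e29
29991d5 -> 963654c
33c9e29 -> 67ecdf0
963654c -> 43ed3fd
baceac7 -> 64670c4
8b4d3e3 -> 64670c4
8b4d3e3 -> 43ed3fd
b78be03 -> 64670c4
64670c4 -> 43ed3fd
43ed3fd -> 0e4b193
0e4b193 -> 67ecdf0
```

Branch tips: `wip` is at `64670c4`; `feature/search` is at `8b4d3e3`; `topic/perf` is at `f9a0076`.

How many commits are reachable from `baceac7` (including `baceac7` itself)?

Walking parent pointers from baceac7: reachable set = {0e4b193, 43ed3fd, 64670c4, 67ecdf0, baceac7}.
That is 5 commits.

5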